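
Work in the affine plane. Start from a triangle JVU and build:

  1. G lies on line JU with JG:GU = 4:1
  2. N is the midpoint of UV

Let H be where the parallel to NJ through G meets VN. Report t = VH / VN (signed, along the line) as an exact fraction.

Choose coordinates J = (0, 0), V = (1, 0), U = (0, 1).
1. G lies on line JU with JG:GU = 4:1 ⇒ G = (0, 4/5)
2. N is the midpoint of UV ⇒ N = (1/2, 1/2)
through G parallel to NJ: direction (-1/2, -1/2); meets VN at H = (1/10, 9/10)
H = V + t·(N−V) with t = 9/5

t = 9/5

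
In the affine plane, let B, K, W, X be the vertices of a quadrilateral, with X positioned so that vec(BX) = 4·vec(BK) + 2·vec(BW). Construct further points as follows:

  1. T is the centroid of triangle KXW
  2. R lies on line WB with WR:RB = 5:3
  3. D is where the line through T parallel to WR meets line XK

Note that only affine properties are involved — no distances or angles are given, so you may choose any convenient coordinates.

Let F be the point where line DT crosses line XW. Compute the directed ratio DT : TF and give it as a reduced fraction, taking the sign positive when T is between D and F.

DT:TF = 4/3

Work in coordinates with B = (0, 0), K = (1, 0), W = (0, 1), X = (4, 2).
1. T is the centroid of triangle KXW ⇒ T = (5/3, 1)
2. R lies on line WB with WR:RB = 5:3 ⇒ R = (0, 3/8)
3. D is where the line through T parallel to WR meets line XK ⇒ D = (5/3, 4/9)
line DT meets XW at F = (5/3, 17/12)
T = D + t·(F−D) with t = 4/7, so DT:TF = 4/7:3/7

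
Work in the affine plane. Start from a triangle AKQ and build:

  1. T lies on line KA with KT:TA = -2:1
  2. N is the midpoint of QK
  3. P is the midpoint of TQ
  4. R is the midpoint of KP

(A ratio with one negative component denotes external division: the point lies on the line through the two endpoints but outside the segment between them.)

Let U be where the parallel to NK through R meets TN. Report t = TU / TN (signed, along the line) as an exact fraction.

Choose coordinates A = (0, 0), K = (1, 0), Q = (0, 1).
1. T lies on line KA with KT:TA = -2:1 ⇒ T = (-1, 0)
2. N is the midpoint of QK ⇒ N = (1/2, 1/2)
3. P is the midpoint of TQ ⇒ P = (-1/2, 1/2)
4. R is the midpoint of KP ⇒ R = (1/4, 1/4)
through R parallel to NK: direction (1/2, -1/2); meets TN at U = (1/8, 3/8)
U = T + t·(N−T) with t = 3/4

t = 3/4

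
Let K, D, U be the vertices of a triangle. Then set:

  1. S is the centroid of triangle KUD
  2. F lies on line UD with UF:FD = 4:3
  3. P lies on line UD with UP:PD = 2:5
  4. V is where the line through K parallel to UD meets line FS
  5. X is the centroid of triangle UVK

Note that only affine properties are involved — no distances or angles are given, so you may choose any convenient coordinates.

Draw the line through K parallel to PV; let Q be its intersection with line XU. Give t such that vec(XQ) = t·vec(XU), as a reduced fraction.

Set K = (0, 0), D = (1, 0), U = (0, 1); any affine frame gives the same invariant.
1. S is the centroid of triangle KUD ⇒ S = (1/3, 1/3)
2. F lies on line UD with UF:FD = 4:3 ⇒ F = (4/7, 3/7)
3. P lies on line UD with UP:PD = 2:5 ⇒ P = (2/7, 5/7)
4. V is where the line through K parallel to UD meets line FS ⇒ V = (-1/7, 1/7)
5. X is the centroid of triangle UVK ⇒ X = (-1/21, 8/21)
through K parallel to PV: direction (-3/7, -4/7); meets XU at Q = (-3/35, -4/35)
Q = X + t·(U−X) with t = -4/5

t = -4/5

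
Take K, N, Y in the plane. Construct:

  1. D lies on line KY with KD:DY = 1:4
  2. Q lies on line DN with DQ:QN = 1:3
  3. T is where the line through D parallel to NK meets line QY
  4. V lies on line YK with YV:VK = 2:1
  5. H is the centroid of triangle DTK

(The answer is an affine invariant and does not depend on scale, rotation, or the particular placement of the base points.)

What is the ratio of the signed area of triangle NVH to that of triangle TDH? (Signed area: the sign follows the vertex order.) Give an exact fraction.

Choose coordinates K = (0, 0), N = (1, 0), Y = (0, 1).
1. D lies on line KY with KD:DY = 1:4 ⇒ D = (0, 1/5)
2. Q lies on line DN with DQ:QN = 1:3 ⇒ Q = (1/4, 3/20)
3. T is where the line through D parallel to NK meets line QY ⇒ T = (4/17, 1/5)
4. V lies on line YK with YV:VK = 2:1 ⇒ V = (0, 1/3)
5. H is the centroid of triangle DTK ⇒ H = (4/51, 2/15)
2·[NVH] = 133/765, 2·[TDH] = 4/255
[NVH]:[TDH] = 133/765:4/255 = 133/12

[NVH]:[TDH] = 133/12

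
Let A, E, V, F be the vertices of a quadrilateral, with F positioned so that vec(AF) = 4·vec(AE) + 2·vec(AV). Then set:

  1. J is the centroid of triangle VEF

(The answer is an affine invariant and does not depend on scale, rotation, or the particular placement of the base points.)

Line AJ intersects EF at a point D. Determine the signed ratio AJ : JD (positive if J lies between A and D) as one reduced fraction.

AJ:JD = 1/5

Assign A = (0, 0), E = (1, 0), V = (0, 1), F = (4, 2) — the answer is frame-independent, so this choice is without loss of generality.
1. J is the centroid of triangle VEF ⇒ J = (5/3, 1)
line AJ meets EF at D = (10, 6)
J = A + t·(D−A) with t = 1/6, so AJ:JD = 1/6:5/6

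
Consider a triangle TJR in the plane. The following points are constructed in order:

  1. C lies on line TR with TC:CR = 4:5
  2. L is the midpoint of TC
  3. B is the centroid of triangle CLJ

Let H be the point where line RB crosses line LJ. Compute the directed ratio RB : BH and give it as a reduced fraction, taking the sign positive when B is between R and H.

Set T = (0, 0), J = (1, 0), R = (0, 1); any affine frame gives the same invariant.
1. C lies on line TR with TC:CR = 4:5 ⇒ C = (0, 4/9)
2. L is the midpoint of TC ⇒ L = (0, 2/9)
3. B is the centroid of triangle CLJ ⇒ B = (1/3, 2/9)
line RB meets LJ at H = (7/19, 8/57)
B = R + t·(H−R) with t = 19/21, so RB:BH = 19/21:2/21

RB:BH = 19/2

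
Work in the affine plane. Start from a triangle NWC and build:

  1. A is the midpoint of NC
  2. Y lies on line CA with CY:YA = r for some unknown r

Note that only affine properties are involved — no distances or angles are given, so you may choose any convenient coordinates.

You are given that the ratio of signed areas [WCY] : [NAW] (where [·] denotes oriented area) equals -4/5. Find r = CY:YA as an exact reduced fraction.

Work in coordinates with N = (0, 0), W = (1, 0), C = (0, 1).
1. A is the midpoint of NC ⇒ A = (0, 1/2)
2. With CY:YA = r, write λ = r/(r+1) so Y = C + λ·(A−C); Y is affine-linear in λ
Every point depending on Y is an affine combination of Y and λ-independent points, so each such coordinate is linear in λ; the λ² term in each signed area is a multiple of (A−C)×(A−C) = 0, so 2·[WCY] and 2·[NAW] are each linear in λ. Evaluating at λ=0 and λ=1:
  2·[WCY] = 1/2·λ,   2·[NAW] = -1/2
So [WCY]:[NAW] = (1/2·λ) / (-1/2). Setting this equal to -4/5:
  1/2·λ = -4/5·(-1/2)  ⇒  λ = 4/5
Then r = λ/(1−λ) = (4/5)/(1/5) = 4. Check: with r = 4, Y = (0, 3/5) and [WCY]:[NAW] = -4/5 as required.

r = 4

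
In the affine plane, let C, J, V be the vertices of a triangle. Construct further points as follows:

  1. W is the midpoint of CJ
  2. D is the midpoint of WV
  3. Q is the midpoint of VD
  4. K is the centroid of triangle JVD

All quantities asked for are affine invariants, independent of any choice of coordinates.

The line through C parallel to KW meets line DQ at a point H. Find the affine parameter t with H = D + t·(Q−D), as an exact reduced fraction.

t = 4

Choose coordinates C = (0, 0), J = (1, 0), V = (0, 1).
1. W is the midpoint of CJ ⇒ W = (1/2, 0)
2. D is the midpoint of WV ⇒ D = (1/4, 1/2)
3. Q is the midpoint of VD ⇒ Q = (1/8, 3/4)
4. K is the centroid of triangle JVD ⇒ K = (5/12, 1/2)
through C parallel to KW: direction (1/12, -1/2); meets DQ at H = (-1/4, 3/2)
H = D + t·(Q−D) with t = 4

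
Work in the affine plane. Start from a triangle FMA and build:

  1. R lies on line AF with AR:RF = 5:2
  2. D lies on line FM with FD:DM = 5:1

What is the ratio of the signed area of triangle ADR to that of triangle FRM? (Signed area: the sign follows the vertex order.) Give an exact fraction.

Work in coordinates with F = (0, 0), M = (1, 0), A = (0, 1).
1. R lies on line AF with AR:RF = 5:2 ⇒ R = (0, 2/7)
2. D lies on line FM with FD:DM = 5:1 ⇒ D = (5/6, 0)
2·[ADR] = -25/42, 2·[FRM] = -2/7
[ADR]:[FRM] = -25/42:-2/7 = 25/12

[ADR]:[FRM] = 25/12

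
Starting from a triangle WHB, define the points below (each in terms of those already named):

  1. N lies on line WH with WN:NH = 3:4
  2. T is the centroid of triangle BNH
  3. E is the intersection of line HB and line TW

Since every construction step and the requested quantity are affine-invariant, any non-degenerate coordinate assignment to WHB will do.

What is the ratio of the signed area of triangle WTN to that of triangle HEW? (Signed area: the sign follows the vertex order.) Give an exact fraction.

Choose coordinates W = (0, 0), H = (1, 0), B = (0, 1).
1. N lies on line WH with WN:NH = 3:4 ⇒ N = (3/7, 0)
2. T is the centroid of triangle BNH ⇒ T = (10/21, 1/3)
3. E is the intersection of line HB and line TW ⇒ E = (10/17, 7/17)
2·[WTN] = -1/7, 2·[HEW] = 7/17
[WTN]:[HEW] = -1/7:7/17 = -17/49

[WTN]:[HEW] = -17/49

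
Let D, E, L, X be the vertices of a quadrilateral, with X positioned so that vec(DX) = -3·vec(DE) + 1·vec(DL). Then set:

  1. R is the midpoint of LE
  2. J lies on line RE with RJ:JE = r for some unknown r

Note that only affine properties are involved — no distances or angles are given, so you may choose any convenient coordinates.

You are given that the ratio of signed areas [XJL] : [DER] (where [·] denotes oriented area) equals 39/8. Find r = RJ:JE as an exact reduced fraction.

r = 5/3

Work in coordinates with D = (0, 0), E = (1, 0), L = (0, 1), X = (-3, 1).
1. R is the midpoint of LE ⇒ R = (1/2, 1/2)
2. With RJ:JE = r, write λ = r/(r+1) so J = R + λ·(E−R); J is affine-linear in λ
Every point depending on J is an affine combination of J and λ-independent points, so each such coordinate is linear in λ; the λ² term in each signed area is a multiple of (E−R)×(E−R) = 0, so 2·[XJL] and 2·[DER] are each linear in λ. Evaluating at λ=0 and λ=1:
  2·[XJL] = 3/2·λ + 3/2,   2·[DER] = 1/2
So [XJL]:[DER] = (3/2·λ + 3/2) / (1/2). Setting this equal to 39/8:
  3/2·λ + 3/2 = 39/8·(1/2)  ⇒  λ = 5/8
Then r = λ/(1−λ) = (5/8)/(3/8) = 5/3. Check: with r = 5/3, J = (13/16, 3/16) and [XJL]:[DER] = 39/8 as required.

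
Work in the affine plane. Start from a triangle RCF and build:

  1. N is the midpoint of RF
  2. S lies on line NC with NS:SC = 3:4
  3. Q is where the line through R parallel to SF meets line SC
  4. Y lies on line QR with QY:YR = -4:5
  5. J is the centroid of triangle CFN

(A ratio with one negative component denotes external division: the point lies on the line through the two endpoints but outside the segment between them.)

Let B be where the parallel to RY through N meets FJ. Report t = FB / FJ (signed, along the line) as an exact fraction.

Set R = (0, 0), C = (1, 0), F = (0, 1); any affine frame gives the same invariant.
1. N is the midpoint of RF ⇒ N = (0, 1/2)
2. S lies on line NC with NS:SC = 3:4 ⇒ S = (3/7, 2/7)
3. Q is where the line through R parallel to SF meets line SC ⇒ Q = (-3/7, 5/7)
4. Y lies on line QR with QY:YR = -4:5 ⇒ Y = (-15/7, 25/7)
5. J is the centroid of triangle CFN ⇒ J = (1/3, 1/2)
through N parallel to RY: direction (-15/7, 25/7); meets FJ at B = (-3, 11/2)
B = F + t·(J−F) with t = -9

t = -9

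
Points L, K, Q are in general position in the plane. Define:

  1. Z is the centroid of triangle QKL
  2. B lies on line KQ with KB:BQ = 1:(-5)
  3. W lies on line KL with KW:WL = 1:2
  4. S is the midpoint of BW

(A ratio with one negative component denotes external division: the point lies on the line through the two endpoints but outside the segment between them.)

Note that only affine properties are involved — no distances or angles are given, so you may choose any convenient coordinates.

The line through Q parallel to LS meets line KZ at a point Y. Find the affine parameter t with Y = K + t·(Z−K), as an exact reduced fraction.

t = 60/17

Set L = (0, 0), K = (1, 0), Q = (0, 1); any affine frame gives the same invariant.
1. Z is the centroid of triangle QKL ⇒ Z = (1/3, 1/3)
2. B lies on line KQ with KB:BQ = 1:(-5) ⇒ B = (5/4, -1/4)
3. W lies on line KL with KW:WL = 1:2 ⇒ W = (2/3, 0)
4. S is the midpoint of BW ⇒ S = (23/24, -1/8)
through Q parallel to LS: direction (23/24, -1/8); meets KZ at Y = (-23/17, 20/17)
Y = K + t·(Z−K) with t = 60/17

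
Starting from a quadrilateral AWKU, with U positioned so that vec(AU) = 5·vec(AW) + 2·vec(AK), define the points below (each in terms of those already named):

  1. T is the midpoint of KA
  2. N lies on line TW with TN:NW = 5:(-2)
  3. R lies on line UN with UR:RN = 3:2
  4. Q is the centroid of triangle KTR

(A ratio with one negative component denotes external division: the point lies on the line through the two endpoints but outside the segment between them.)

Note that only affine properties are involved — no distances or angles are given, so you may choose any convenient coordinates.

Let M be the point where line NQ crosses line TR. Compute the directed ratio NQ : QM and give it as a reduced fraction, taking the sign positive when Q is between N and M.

NQ:QM = -19/3

Set A = (0, 0), W = (1, 0), K = (0, 1), U = (5, 2); any affine frame gives the same invariant.
1. T is the midpoint of KA ⇒ T = (0, 1/2)
2. N lies on line TW with TN:NW = 5:(-2) ⇒ N = (5/3, -1/3)
3. R lies on line UN with UR:RN = 3:2 ⇒ R = (3, 3/5)
4. Q is the centroid of triangle KTR ⇒ Q = (1, 7/10)
line NQ meets TR at M = (21/19, 51/95)
Q = N + t·(M−N) with t = 19/16, so NQ:QM = 19/16:-3/16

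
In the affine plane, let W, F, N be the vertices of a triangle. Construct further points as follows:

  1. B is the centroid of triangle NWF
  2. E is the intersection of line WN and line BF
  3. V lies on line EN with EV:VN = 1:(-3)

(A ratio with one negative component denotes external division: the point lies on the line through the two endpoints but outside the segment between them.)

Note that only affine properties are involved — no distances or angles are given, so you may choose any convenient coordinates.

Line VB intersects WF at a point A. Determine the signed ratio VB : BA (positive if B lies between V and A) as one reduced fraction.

VB:BA = -1/4

Work in coordinates with W = (0, 0), F = (1, 0), N = (0, 1).
1. B is the centroid of triangle NWF ⇒ B = (1/3, 1/3)
2. E is the intersection of line WN and line BF ⇒ E = (0, 1/2)
3. V lies on line EN with EV:VN = 1:(-3) ⇒ V = (0, 1/4)
line VB meets WF at A = (-1, 0)
B = V + t·(A−V) with t = -1/3, so VB:BA = -1/3:4/3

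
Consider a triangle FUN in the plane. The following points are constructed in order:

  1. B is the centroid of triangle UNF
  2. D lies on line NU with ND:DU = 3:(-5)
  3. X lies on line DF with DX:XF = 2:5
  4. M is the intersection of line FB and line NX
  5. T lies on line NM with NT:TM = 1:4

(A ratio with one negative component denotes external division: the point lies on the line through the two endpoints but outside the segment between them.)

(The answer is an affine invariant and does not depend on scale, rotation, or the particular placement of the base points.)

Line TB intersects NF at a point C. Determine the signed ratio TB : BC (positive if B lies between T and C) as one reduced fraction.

Set F = (0, 0), U = (1, 0), N = (0, 1); any affine frame gives the same invariant.
1. B is the centroid of triangle UNF ⇒ B = (1/3, 1/3)
2. D lies on line NU with ND:DU = 3:(-5) ⇒ D = (-3/2, 5/2)
3. X lies on line DF with DX:XF = 2:5 ⇒ X = (-15/14, 25/14)
4. M is the intersection of line FB and line NX ⇒ M = (15/26, 15/26)
5. T lies on line NM with NT:TM = 1:4 ⇒ T = (3/26, 119/130)
line TB meets NF at C = (0, 104/85)
B = T + t·(C−T) with t = -17/9, so TB:BC = -17/9:26/9

TB:BC = -17/26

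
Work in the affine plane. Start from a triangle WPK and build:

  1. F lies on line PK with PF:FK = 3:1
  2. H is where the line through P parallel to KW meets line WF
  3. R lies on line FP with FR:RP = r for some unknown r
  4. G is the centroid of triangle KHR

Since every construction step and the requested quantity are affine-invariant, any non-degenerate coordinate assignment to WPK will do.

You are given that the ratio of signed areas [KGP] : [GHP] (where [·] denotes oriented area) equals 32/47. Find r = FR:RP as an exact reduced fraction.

r = 3/5

Assign W = (0, 0), P = (1, 0), K = (0, 1) — the answer is frame-independent, so this choice is without loss of generality.
1. F lies on line PK with PF:FK = 3:1 ⇒ F = (1/4, 3/4)
2. H is where the line through P parallel to KW meets line WF ⇒ H = (1, 3)
3. With FR:RP = r, write λ = r/(r+1) so R = F + λ·(P−F); R is affine-linear in λ
4. G is the centroid of triangle KHR ⇒ G is an affine combination of earlier points and hence also affine-linear in λ
Every point depending on R is an affine combination of R and λ-independent points, so each such coordinate is linear in λ; the λ² term in each signed area is a multiple of (P−F)×(P−F) = 0, so 2·[KGP] and 2·[GHP] are each linear in λ. Evaluating at λ=0 and λ=1:
  2·[KGP] = -1,   2·[GHP] = 3/4·λ − 7/4
So [KGP]:[GHP] = (-1) / (3/4·λ − 7/4). Setting this equal to 32/47:
  -1 = 32/47·(3/4·λ − 7/4)  ⇒  λ = 3/8
Then r = λ/(1−λ) = (3/8)/(5/8) = 3/5. Check: with r = 3/5, R = (17/32, 15/32) and [KGP]:[GHP] = 32/47 as required.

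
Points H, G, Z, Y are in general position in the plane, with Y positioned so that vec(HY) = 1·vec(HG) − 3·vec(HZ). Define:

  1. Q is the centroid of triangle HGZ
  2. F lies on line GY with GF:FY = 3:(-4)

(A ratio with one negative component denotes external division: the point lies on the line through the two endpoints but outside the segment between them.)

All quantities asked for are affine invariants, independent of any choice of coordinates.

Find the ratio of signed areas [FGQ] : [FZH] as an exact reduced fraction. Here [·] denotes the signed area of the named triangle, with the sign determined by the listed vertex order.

Assign H = (0, 0), G = (1, 0), Z = (0, 1), Y = (1, -3) — the answer is frame-independent, so this choice is without loss of generality.
1. Q is the centroid of triangle HGZ ⇒ Q = (1/3, 1/3)
2. F lies on line GY with GF:FY = 3:(-4) ⇒ F = (1, 9)
2·[FGQ] = -6, 2·[FZH] = 1
[FGQ]:[FZH] = -6:1 = -6

[FGQ]:[FZH] = -6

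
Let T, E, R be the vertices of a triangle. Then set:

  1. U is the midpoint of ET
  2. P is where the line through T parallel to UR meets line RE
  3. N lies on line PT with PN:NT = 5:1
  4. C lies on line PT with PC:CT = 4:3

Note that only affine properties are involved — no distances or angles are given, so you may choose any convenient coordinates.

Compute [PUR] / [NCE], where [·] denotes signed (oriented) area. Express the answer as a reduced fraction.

[PUR]:[NCE] = -21/22

Work in coordinates with T = (0, 0), E = (1, 0), R = (0, 1).
1. U is the midpoint of ET ⇒ U = (1/2, 0)
2. P is where the line through T parallel to UR meets line RE ⇒ P = (-1, 2)
3. N lies on line PT with PN:NT = 5:1 ⇒ N = (-1/6, 1/3)
4. C lies on line PT with PC:CT = 4:3 ⇒ C = (-3/7, 6/7)
2·[PUR] = 1/2, 2·[NCE] = -11/21
[PUR]:[NCE] = 1/2:-11/21 = -21/22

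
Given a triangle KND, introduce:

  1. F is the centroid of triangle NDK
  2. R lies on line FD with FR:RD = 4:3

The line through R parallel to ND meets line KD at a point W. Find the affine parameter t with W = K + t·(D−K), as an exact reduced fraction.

Work in coordinates with K = (0, 0), N = (1, 0), D = (0, 1).
1. F is the centroid of triangle NDK ⇒ F = (1/3, 1/3)
2. R lies on line FD with FR:RD = 4:3 ⇒ R = (1/7, 5/7)
through R parallel to ND: direction (-1, 1); meets KD at W = (0, 6/7)
W = K + t·(D−K) with t = 6/7

t = 6/7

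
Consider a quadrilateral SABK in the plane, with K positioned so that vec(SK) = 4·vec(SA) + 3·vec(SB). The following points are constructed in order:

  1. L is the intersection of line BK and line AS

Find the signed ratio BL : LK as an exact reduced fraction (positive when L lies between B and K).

Assign S = (0, 0), A = (1, 0), B = (0, 1), K = (4, 3) — the answer is frame-independent, so this choice is without loss of generality.
1. L is the intersection of line BK and line AS ⇒ L = (-2, 0)
L = B + t·(K−B) with t = -1/2, so BL:LK = t:(1−t) = -1/2:3/2

BL:LK = -1/3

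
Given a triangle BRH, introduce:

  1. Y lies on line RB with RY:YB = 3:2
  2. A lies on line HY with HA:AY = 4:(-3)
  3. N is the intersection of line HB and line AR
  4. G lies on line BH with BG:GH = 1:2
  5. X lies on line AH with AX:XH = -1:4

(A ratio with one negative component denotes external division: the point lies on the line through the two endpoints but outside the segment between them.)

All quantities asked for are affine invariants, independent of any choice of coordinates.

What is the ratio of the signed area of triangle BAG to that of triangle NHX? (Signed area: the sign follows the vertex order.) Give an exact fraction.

[BAG]:[NHX] = 1/16

Choose coordinates B = (0, 0), R = (1, 0), H = (0, 1).
1. Y lies on line RB with RY:YB = 3:2 ⇒ Y = (2/5, 0)
2. A lies on line HY with HA:AY = 4:(-3) ⇒ A = (8/5, -3)
3. N is the intersection of line HB and line AR ⇒ N = (0, 5)
4. G lies on line BH with BG:GH = 1:2 ⇒ G = (0, 1/3)
5. X lies on line AH with AX:XH = -1:4 ⇒ X = (32/15, -13/3)
2·[BAG] = 8/15, 2·[NHX] = 128/15
[BAG]:[NHX] = 8/15:128/15 = 1/16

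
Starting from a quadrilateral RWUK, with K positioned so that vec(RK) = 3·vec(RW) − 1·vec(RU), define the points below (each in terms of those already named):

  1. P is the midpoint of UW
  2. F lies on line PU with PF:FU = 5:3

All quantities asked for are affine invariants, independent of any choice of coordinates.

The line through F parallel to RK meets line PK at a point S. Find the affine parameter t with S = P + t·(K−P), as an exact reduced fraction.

Work in coordinates with R = (0, 0), W = (1, 0), U = (0, 1), K = (3, -1).
1. P is the midpoint of UW ⇒ P = (1/2, 1/2)
2. F lies on line PU with PF:FU = 5:3 ⇒ F = (3/16, 13/16)
through F parallel to RK: direction (3, -1); meets PK at S = (-9/32, 31/32)
S = P + t·(K−P) with t = -5/16

t = -5/16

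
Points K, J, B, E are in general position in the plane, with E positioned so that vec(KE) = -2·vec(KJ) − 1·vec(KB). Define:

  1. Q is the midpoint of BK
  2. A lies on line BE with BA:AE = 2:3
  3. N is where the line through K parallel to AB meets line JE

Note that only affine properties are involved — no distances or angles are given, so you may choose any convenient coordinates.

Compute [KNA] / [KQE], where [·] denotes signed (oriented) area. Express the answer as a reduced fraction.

Work in coordinates with K = (0, 0), J = (1, 0), B = (0, 1), E = (-2, -1).
1. Q is the midpoint of BK ⇒ Q = (0, 1/2)
2. A lies on line BE with BA:AE = 2:3 ⇒ A = (-4/5, 1/5)
3. N is where the line through K parallel to AB meets line JE ⇒ N = (-1/2, -1/2)
2·[KNA] = -1/2, 2·[KQE] = 1
[KNA]:[KQE] = -1/2:1 = -1/2

[KNA]:[KQE] = -1/2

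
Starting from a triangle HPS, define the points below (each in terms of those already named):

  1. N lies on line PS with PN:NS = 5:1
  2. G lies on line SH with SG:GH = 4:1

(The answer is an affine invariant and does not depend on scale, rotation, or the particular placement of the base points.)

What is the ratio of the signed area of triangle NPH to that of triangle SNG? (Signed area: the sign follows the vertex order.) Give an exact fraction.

Choose coordinates H = (0, 0), P = (1, 0), S = (0, 1).
1. N lies on line PS with PN:NS = 5:1 ⇒ N = (1/6, 5/6)
2. G lies on line SH with SG:GH = 4:1 ⇒ G = (0, 1/5)
2·[NPH] = -5/6, 2·[SNG] = -2/15
[NPH]:[SNG] = -5/6:-2/15 = 25/4

[NPH]:[SNG] = 25/4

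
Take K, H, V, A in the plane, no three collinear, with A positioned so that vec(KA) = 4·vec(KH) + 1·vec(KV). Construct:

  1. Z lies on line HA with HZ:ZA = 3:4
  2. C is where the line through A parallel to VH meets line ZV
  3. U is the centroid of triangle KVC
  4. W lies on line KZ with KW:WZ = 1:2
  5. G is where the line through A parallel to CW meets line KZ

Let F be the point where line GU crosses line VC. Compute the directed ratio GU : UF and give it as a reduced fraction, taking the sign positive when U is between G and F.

Choose coordinates K = (0, 0), H = (1, 0), V = (0, 1), A = (4, 1).
1. Z lies on line HA with HZ:ZA = 3:4 ⇒ Z = (16/7, 3/7)
2. C is where the line through A parallel to VH meets line ZV ⇒ C = (16/3, -1/3)
3. U is the centroid of triangle KVC ⇒ U = (16/9, 2/9)
4. W lies on line KZ with KW:WZ = 1:2 ⇒ W = (16/21, 1/7)
5. G is where the line through A parallel to CW meets line KZ ⇒ G = (34/7, 51/56)
line GU meets VC at F = (608/245, 93/245)
U = G + t·(F−G) with t = 35/27, so GU:UF = 35/27:-8/27

GU:UF = -35/8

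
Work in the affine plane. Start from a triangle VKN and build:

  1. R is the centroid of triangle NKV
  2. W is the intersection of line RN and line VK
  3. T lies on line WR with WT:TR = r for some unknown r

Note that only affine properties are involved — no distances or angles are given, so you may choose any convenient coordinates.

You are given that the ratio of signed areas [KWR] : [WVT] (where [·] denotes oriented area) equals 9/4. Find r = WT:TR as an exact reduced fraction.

r = 4/5

Choose coordinates V = (0, 0), K = (1, 0), N = (0, 1).
1. R is the centroid of triangle NKV ⇒ R = (1/3, 1/3)
2. W is the intersection of line RN and line VK ⇒ W = (1/2, 0)
3. With WT:TR = r, write λ = r/(r+1) so T = W + λ·(R−W); T is affine-linear in λ
Every point depending on T is an affine combination of T and λ-independent points, so each such coordinate is linear in λ; the λ² term in each signed area is a multiple of (R−W)×(R−W) = 0, so 2·[KWR] and 2·[WVT] are each linear in λ. Evaluating at λ=0 and λ=1:
  2·[KWR] = -1/6,   2·[WVT] = -1/6·λ
So [KWR]:[WVT] = (-1/6) / (-1/6·λ). Setting this equal to 9/4:
  -1/6 = 9/4·(-1/6·λ)  ⇒  λ = 4/9
Then r = λ/(1−λ) = (4/9)/(5/9) = 4/5. Check: with r = 4/5, T = (23/54, 4/27) and [KWR]:[WVT] = 9/4 as required.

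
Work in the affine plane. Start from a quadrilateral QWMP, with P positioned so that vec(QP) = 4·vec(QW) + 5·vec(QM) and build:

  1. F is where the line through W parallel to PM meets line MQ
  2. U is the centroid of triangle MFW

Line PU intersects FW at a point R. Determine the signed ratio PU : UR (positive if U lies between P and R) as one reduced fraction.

PU:UR = 2

Assign Q = (0, 0), W = (1, 0), M = (0, 1), P = (4, 5) — the answer is frame-independent, so this choice is without loss of generality.
1. F is where the line through W parallel to PM meets line MQ ⇒ F = (0, -1)
2. U is the centroid of triangle MFW ⇒ U = (1/3, 0)
line PU meets FW at R = (-3/2, -5/2)
U = P + t·(R−P) with t = 2/3, so PU:UR = 2/3:1/3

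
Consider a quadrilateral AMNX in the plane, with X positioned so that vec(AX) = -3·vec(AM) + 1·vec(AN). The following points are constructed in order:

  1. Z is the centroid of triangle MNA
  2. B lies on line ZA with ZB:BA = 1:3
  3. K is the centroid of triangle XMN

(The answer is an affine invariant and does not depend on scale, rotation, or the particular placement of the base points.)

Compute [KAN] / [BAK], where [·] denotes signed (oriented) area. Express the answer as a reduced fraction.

[KAN]:[BAK] = -2

Assign A = (0, 0), M = (1, 0), N = (0, 1), X = (-3, 1) — the answer is frame-independent, so this choice is without loss of generality.
1. Z is the centroid of triangle MNA ⇒ Z = (1/3, 1/3)
2. B lies on line ZA with ZB:BA = 1:3 ⇒ B = (1/4, 1/4)
3. K is the centroid of triangle XMN ⇒ K = (-2/3, 2/3)
2·[KAN] = 2/3, 2·[BAK] = -1/3
[KAN]:[BAK] = 2/3:-1/3 = -2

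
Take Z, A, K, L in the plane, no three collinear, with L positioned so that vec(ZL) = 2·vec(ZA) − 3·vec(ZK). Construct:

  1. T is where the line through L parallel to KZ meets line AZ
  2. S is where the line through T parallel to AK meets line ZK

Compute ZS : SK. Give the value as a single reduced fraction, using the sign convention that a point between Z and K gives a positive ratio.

ZS:SK = -2

Choose coordinates Z = (0, 0), A = (1, 0), K = (0, 1), L = (2, -3).
1. T is where the line through L parallel to KZ meets line AZ ⇒ T = (2, 0)
2. S is where the line through T parallel to AK meets line ZK ⇒ S = (0, 2)
S = Z + t·(K−Z) with t = 2, so ZS:SK = t:(1−t) = 2:-1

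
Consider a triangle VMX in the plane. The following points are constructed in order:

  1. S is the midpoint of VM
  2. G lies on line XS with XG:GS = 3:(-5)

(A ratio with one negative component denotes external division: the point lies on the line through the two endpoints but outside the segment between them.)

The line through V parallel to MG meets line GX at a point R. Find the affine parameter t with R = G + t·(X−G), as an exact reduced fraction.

Choose coordinates V = (0, 0), M = (1, 0), X = (0, 1).
1. S is the midpoint of VM ⇒ S = (1/2, 0)
2. G lies on line XS with XG:GS = 3:(-5) ⇒ G = (-3/4, 5/2)
through V parallel to MG: direction (-7/4, 5/2); meets GX at R = (7/4, -5/2)
R = G + t·(X−G) with t = 10/3

t = 10/3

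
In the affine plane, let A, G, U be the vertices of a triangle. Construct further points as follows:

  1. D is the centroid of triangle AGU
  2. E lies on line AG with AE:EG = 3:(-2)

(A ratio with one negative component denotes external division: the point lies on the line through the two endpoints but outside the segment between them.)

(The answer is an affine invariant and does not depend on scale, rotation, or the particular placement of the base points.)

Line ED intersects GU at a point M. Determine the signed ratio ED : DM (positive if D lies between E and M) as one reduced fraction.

ED:DM = -7

Work in coordinates with A = (0, 0), G = (1, 0), U = (0, 1).
1. D is the centroid of triangle AGU ⇒ D = (1/3, 1/3)
2. E lies on line AG with AE:EG = 3:(-2) ⇒ E = (3, 0)
line ED meets GU at M = (5/7, 2/7)
D = E + t·(M−E) with t = 7/6, so ED:DM = 7/6:-1/6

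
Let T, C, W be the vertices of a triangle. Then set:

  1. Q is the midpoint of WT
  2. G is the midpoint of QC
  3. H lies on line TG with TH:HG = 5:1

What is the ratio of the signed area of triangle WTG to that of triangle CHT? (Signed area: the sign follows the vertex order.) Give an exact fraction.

Assign T = (0, 0), C = (1, 0), W = (0, 1) — the answer is frame-independent, so this choice is without loss of generality.
1. Q is the midpoint of WT ⇒ Q = (0, 1/2)
2. G is the midpoint of QC ⇒ G = (1/2, 1/4)
3. H lies on line TG with TH:HG = 5:1 ⇒ H = (5/12, 5/24)
2·[WTG] = 1/2, 2·[CHT] = 5/24
[WTG]:[CHT] = 1/2:5/24 = 12/5

[WTG]:[CHT] = 12/5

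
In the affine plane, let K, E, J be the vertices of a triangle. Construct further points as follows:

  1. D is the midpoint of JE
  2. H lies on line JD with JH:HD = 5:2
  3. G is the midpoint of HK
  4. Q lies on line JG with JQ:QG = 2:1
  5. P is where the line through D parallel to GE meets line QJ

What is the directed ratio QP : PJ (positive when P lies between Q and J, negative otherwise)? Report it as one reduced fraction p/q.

QP:PJ = 1/3

Set K = (0, 0), E = (1, 0), J = (0, 1); any affine frame gives the same invariant.
1. D is the midpoint of JE ⇒ D = (1/2, 1/2)
2. H lies on line JD with JH:HD = 5:2 ⇒ H = (5/14, 9/14)
3. G is the midpoint of HK ⇒ G = (5/28, 9/28)
4. Q lies on line JG with JQ:QG = 2:1 ⇒ Q = (5/42, 23/42)
5. P is where the line through D parallel to GE meets line QJ ⇒ P = (5/56, 37/56)
P = Q + t·(J−Q) with t = 1/4, so QP:PJ = t:(1−t) = 1/4:3/4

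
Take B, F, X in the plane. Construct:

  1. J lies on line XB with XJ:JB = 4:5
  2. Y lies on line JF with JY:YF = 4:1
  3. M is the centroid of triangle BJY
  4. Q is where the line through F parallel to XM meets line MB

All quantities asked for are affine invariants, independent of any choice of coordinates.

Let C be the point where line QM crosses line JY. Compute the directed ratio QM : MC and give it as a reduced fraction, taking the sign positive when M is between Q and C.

QM:MC = -23/6

Assign B = (0, 0), F = (1, 0), X = (0, 1) — the answer is frame-independent, so this choice is without loss of generality.
1. J lies on line XB with XJ:JB = 4:5 ⇒ J = (0, 5/9)
2. Y lies on line JF with JY:YF = 4:1 ⇒ Y = (4/5, 1/9)
3. M is the centroid of triangle BJY ⇒ M = (4/15, 2/9)
4. Q is where the line through F parallel to XM meets line MB ⇒ Q = (7/9, 35/54)
line QM meets JY at C = (2/5, 1/3)
M = Q + t·(C−Q) with t = 23/17, so QM:MC = 23/17:-6/17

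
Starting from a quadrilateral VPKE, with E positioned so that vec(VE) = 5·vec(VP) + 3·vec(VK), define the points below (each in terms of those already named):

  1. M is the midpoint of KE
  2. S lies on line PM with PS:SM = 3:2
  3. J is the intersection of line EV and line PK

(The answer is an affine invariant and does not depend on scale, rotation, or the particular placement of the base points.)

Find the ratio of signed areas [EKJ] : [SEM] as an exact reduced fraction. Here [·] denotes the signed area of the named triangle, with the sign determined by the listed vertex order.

[EKJ]:[SEM] = 25/8

Work in coordinates with V = (0, 0), P = (1, 0), K = (0, 1), E = (5, 3).
1. M is the midpoint of KE ⇒ M = (5/2, 2)
2. S lies on line PM with PS:SM = 3:2 ⇒ S = (19/10, 6/5)
3. J is the intersection of line EV and line PK ⇒ J = (5/8, 3/8)
2·[EKJ] = 35/8, 2·[SEM] = 7/5
[EKJ]:[SEM] = 35/8:7/5 = 25/8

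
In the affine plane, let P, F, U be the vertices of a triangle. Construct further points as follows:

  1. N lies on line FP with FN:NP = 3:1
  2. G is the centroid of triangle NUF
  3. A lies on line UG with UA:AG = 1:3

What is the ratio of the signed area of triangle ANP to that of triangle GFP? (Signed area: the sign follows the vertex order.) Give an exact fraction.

[ANP]:[GFP] = 5/8

Work in coordinates with P = (0, 0), F = (1, 0), U = (0, 1).
1. N lies on line FP with FN:NP = 3:1 ⇒ N = (1/4, 0)
2. G is the centroid of triangle NUF ⇒ G = (5/12, 1/3)
3. A lies on line UG with UA:AG = 1:3 ⇒ A = (5/48, 5/6)
2·[ANP] = -5/24, 2·[GFP] = -1/3
[ANP]:[GFP] = -5/24:-1/3 = 5/8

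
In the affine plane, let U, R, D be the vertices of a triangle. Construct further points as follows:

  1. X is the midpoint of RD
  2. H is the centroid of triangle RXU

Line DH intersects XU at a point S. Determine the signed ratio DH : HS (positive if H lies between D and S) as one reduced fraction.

Set U = (0, 0), R = (1, 0), D = (0, 1); any affine frame gives the same invariant.
1. X is the midpoint of RD ⇒ X = (1/2, 1/2)
2. H is the centroid of triangle RXU ⇒ H = (1/2, 1/6)
line DH meets XU at S = (3/8, 3/8)
H = D + t·(S−D) with t = 4/3, so DH:HS = 4/3:-1/3

DH:HS = -4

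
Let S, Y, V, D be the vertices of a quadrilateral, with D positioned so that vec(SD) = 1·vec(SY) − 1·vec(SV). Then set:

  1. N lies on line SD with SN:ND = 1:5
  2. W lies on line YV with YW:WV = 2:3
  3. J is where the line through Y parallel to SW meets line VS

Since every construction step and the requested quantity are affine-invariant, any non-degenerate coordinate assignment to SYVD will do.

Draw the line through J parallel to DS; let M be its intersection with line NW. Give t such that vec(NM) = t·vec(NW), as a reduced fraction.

t = -2/3

Set S = (0, 0), Y = (1, 0), V = (0, 1), D = (1, -1); any affine frame gives the same invariant.
1. N lies on line SD with SN:ND = 1:5 ⇒ N = (1/6, -1/6)
2. W lies on line YV with YW:WV = 2:3 ⇒ W = (3/5, 2/5)
3. J is where the line through Y parallel to SW meets line VS ⇒ J = (0, -2/3)
through J parallel to DS: direction (-1, 1); meets NW at M = (-11/90, -49/90)
M = N + t·(W−N) with t = -2/3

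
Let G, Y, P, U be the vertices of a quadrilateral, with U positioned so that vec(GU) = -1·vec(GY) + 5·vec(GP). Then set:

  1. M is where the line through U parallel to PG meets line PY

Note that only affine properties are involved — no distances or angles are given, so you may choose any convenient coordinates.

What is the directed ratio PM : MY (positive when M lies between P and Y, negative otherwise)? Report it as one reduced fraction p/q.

Assign G = (0, 0), Y = (1, 0), P = (0, 1), U = (-1, 5) — the answer is frame-independent, so this choice is without loss of generality.
1. M is where the line through U parallel to PG meets line PY ⇒ M = (-1, 2)
M = P + t·(Y−P) with t = -1, so PM:MY = t:(1−t) = -1:2

PM:MY = -1/2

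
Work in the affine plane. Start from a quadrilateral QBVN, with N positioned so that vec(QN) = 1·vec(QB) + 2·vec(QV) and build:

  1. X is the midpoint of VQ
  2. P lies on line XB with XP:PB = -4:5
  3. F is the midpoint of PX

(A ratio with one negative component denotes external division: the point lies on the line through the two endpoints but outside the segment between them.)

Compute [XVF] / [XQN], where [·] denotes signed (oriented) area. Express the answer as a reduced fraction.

[XVF]:[XQN] = 2

Choose coordinates Q = (0, 0), B = (1, 0), V = (0, 1), N = (1, 2).
1. X is the midpoint of VQ ⇒ X = (0, 1/2)
2. P lies on line XB with XP:PB = -4:5 ⇒ P = (-4, 5/2)
3. F is the midpoint of PX ⇒ F = (-2, 3/2)
2·[XVF] = 1, 2·[XQN] = 1/2
[XVF]:[XQN] = 1:1/2 = 2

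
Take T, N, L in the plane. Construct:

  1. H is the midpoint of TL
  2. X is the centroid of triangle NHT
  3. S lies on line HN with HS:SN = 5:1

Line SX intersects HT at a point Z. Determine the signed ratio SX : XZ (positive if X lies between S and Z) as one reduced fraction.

Set T = (0, 0), N = (1, 0), L = (0, 1); any affine frame gives the same invariant.
1. H is the midpoint of TL ⇒ H = (0, 1/2)
2. X is the centroid of triangle NHT ⇒ X = (1/3, 1/6)
3. S lies on line HN with HS:SN = 5:1 ⇒ S = (5/6, 1/12)
line SX meets HT at Z = (0, 2/9)
X = S + t·(Z−S) with t = 3/5, so SX:XZ = 3/5:2/5

SX:XZ = 3/2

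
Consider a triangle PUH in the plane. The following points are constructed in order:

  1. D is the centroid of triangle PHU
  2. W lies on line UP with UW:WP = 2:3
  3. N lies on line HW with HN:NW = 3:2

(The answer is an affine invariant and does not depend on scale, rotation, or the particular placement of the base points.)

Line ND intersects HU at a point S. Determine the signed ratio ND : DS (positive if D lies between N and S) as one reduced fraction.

ND:DS = -7/25

Choose coordinates P = (0, 0), U = (1, 0), H = (0, 1).
1. D is the centroid of triangle PHU ⇒ D = (1/3, 1/3)
2. W lies on line UP with UW:WP = 2:3 ⇒ W = (3/5, 0)
3. N lies on line HW with HN:NW = 3:2 ⇒ N = (9/25, 2/5)
line ND meets HU at S = (3/7, 4/7)
D = N + t·(S−N) with t = -7/18, so ND:DS = -7/18:25/18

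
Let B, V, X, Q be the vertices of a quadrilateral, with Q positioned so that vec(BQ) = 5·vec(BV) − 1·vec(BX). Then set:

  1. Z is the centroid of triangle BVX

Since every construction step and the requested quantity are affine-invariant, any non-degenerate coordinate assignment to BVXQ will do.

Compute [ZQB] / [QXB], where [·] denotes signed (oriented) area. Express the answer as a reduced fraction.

Work in coordinates with B = (0, 0), V = (1, 0), X = (0, 1), Q = (5, -1).
1. Z is the centroid of triangle BVX ⇒ Z = (1/3, 1/3)
2·[ZQB] = -2, 2·[QXB] = 5
[ZQB]:[QXB] = -2:5 = -2/5

[ZQB]:[QXB] = -2/5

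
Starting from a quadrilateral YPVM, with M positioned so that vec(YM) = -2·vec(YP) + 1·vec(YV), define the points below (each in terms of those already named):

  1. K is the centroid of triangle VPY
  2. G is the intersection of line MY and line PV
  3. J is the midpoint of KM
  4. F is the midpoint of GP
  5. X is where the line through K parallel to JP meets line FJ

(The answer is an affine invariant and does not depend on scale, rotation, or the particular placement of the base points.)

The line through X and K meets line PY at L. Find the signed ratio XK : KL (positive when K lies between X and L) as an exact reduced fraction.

XK:KL = 2

Choose coordinates Y = (0, 0), P = (1, 0), V = (0, 1), M = (-2, 1).
1. K is the centroid of triangle VPY ⇒ K = (1/3, 1/3)
2. G is the intersection of line MY and line PV ⇒ G = (2, -1)
3. J is the midpoint of KM ⇒ J = (-5/6, 2/3)
4. F is the midpoint of GP ⇒ F = (3/2, -1/2)
5. X is where the line through K parallel to JP meets line FJ ⇒ X = (-3/2, 1)
line XK meets PY at L = (5/4, 0)
K = X + t·(L−X) with t = 2/3, so XK:KL = 2/3:1/3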